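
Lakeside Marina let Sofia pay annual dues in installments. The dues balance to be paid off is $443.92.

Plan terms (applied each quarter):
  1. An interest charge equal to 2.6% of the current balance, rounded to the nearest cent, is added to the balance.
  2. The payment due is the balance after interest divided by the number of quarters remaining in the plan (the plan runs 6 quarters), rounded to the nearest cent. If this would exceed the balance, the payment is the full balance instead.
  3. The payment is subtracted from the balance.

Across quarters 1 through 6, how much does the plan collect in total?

$486.11

Quarter 1: opening $443.92; interest $11.54 → $455.46; payment $75.91; balance $379.55
Quarter 2: opening $379.55; interest $9.87 → $389.42; payment $77.88; balance $311.54
Quarter 3: opening $311.54; interest $8.10 → $319.64; payment $79.91; balance $239.73
Quarter 4: opening $239.73; interest $6.23 → $245.96; payment $81.99; balance $163.97
Quarter 5: opening $163.97; interest $4.26 → $168.23; payment $84.12; balance $84.11
Quarter 6: opening $84.11; interest $2.19 → $86.30; payment $86.30; balance $0.00
Total paid: $486.11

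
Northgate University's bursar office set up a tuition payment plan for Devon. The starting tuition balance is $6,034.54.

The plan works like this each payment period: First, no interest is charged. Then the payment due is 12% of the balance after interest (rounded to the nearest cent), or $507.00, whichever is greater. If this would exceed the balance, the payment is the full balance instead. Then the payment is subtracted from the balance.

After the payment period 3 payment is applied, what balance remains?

Payment period 1: opening $6,034.54; payment $724.14; balance $5,310.40
Payment period 2: opening $5,310.40; payment $637.25; balance $4,673.15
Payment period 3: opening $4,673.15; payment $560.78; balance $4,112.37

$4,112.37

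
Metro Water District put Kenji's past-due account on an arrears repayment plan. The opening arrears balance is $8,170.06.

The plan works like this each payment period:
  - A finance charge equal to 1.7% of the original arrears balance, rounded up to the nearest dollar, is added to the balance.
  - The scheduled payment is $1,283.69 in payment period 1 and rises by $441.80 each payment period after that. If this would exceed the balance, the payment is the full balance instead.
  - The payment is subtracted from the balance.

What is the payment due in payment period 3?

$2,167.29

Payment period 1: $8,170.06 +$139.00 interest = $8,309.06; pay $1,283.69 → $7,025.37
Payment period 2: $7,025.37 +$139.00 interest = $7,164.37; pay $1,725.49 → $5,438.88
Payment period 3: $5,438.88 +$139.00 interest = $5,577.88; pay $2,167.29 → $3,410.59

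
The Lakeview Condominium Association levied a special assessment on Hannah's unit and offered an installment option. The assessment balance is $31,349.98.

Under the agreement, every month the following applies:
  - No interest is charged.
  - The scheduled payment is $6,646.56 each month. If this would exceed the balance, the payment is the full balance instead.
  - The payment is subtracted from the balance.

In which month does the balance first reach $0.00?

Month 1: opening $31,349.98; payment $6,646.56; balance $24,703.42
Month 2: opening $24,703.42; payment $6,646.56; balance $18,056.86
Month 3: opening $18,056.86; payment $6,646.56; balance $11,410.30
Month 4: opening $11,410.30; payment $6,646.56; balance $4,763.74
Month 5: opening $4,763.74; payment $4,763.74; balance $0.00
Balance reaches $0.00 in month 5.

5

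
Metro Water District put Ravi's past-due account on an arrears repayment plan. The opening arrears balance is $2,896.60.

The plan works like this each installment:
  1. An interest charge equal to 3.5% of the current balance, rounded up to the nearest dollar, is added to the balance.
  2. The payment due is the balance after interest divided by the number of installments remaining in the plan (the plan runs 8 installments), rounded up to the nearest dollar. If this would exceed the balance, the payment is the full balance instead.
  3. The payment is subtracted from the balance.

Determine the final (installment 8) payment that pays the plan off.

$477.60

# | Opening | Interest | Payment | End bal
1 | $2,896.60 | $102.00 | $375.00 | $2,623.60
2 | $2,623.60 | $92.00 | $388.00 | $2,327.60
3 | $2,327.60 | $82.00 | $402.00 | $2,007.60
4 | $2,007.60 | $71.00 | $416.00 | $1,662.60
5 | $1,662.60 | $59.00 | $431.00 | $1,290.60
6 | $1,290.60 | $46.00 | $446.00 | $890.60
7 | $890.60 | $32.00 | $462.00 | $460.60
8 | $460.60 | $17.00 | $477.60 | $0.00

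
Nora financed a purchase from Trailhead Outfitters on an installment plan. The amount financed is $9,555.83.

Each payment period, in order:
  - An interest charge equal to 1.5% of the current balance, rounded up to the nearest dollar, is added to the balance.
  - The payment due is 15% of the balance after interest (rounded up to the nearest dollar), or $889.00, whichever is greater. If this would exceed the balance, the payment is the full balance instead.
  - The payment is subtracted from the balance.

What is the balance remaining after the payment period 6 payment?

# | Opening | Interest | Payment | End bal
1 | $9,555.83 | $144.00 | $1,455.00 | $8,244.83
2 | $8,244.83 | $124.00 | $1,256.00 | $7,112.83
3 | $7,112.83 | $107.00 | $1,083.00 | $6,136.83
4 | $6,136.83 | $93.00 | $935.00 | $5,294.83
5 | $5,294.83 | $80.00 | $889.00 | $4,485.83
6 | $4,485.83 | $68.00 | $889.00 | $3,664.83

$3,664.83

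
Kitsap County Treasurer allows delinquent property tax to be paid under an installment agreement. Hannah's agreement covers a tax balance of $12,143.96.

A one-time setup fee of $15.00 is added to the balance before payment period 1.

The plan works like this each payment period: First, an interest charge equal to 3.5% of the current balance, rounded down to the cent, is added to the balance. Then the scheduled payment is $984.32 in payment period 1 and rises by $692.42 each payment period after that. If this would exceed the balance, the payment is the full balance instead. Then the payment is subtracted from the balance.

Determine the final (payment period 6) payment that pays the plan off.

Payment period 1: opening $12,158.96; interest $425.56 → $12,584.52; payment $984.32; balance $11,600.20
Payment period 2: opening $11,600.20; interest $406.00 → $12,006.20; payment $1,676.74; balance $10,329.46
Payment period 3: opening $10,329.46; interest $361.53 → $10,690.99; payment $2,369.16; balance $8,321.83
Payment period 4: opening $8,321.83; interest $291.26 → $8,613.09; payment $3,061.58; balance $5,551.51
Payment period 5: opening $5,551.51; interest $194.30 → $5,745.81; payment $3,754.00; balance $1,991.81
Payment period 6: opening $1,991.81; interest $69.71 → $2,061.52; payment $2,061.52; balance $0.00

$2,061.52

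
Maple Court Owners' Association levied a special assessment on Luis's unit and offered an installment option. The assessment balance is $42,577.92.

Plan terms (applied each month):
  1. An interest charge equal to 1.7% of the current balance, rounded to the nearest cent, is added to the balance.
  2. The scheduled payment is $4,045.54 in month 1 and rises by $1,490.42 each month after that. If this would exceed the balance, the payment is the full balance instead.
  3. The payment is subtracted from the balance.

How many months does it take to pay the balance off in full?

6

Month 1: opening $42,577.92; interest $723.82 → $43,301.74; payment $4,045.54; balance $39,256.20
Month 2: opening $39,256.20; interest $667.36 → $39,923.56; payment $5,535.96; balance $34,387.60
Month 3: opening $34,387.60; interest $584.59 → $34,972.19; payment $7,026.38; balance $27,945.81
Month 4: opening $27,945.81; interest $475.08 → $28,420.89; payment $8,516.80; balance $19,904.09
Month 5: opening $19,904.09; interest $338.37 → $20,242.46; payment $10,007.22; balance $10,235.24
Month 6: opening $10,235.24; interest $174.00 → $10,409.24; payment $10,409.24; balance $0.00
Balance reaches $0.00 in month 6.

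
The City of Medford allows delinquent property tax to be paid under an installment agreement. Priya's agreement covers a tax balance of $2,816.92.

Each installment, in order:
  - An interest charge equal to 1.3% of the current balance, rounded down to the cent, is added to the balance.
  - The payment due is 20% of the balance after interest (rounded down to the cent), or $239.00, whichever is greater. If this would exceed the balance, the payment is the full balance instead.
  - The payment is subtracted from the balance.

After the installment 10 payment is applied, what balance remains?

Installment 1: $2,816.92 +$36.61 interest = $2,853.53; pay $570.70 → $2,282.83
Installment 2: $2,282.83 +$29.67 interest = $2,312.50; pay $462.50 → $1,850.00
Installment 3: $1,850.00 +$24.05 interest = $1,874.05; pay $374.81 → $1,499.24
Installment 4: $1,499.24 +$19.49 interest = $1,518.73; pay $303.74 → $1,214.99
Installment 5: $1,214.99 +$15.79 interest = $1,230.78; pay $246.15 → $984.63
Installment 6: $984.63 +$12.80 interest = $997.43; pay $239.00 → $758.43
Installment 7: $758.43 +$9.85 interest = $768.28; pay $239.00 → $529.28
Installment 8: $529.28 +$6.88 interest = $536.16; pay $239.00 → $297.16
Installment 9: $297.16 +$3.86 interest = $301.02; pay $239.00 → $62.02
Installment 10: $62.02 +$0.80 interest = $62.82; pay $62.82 → $0.00

$0.00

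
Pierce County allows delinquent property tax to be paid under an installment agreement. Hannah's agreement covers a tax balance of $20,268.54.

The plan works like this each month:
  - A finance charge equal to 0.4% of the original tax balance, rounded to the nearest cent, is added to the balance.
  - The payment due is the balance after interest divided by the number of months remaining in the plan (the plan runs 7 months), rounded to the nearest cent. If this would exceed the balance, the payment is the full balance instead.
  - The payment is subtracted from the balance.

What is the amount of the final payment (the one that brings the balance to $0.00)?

$3,105.71

# | Opening | Interest | Payment | End bal
1 | $20,268.54 | $81.07 | $2,907.09 | $17,442.52
2 | $17,442.52 | $81.07 | $2,920.60 | $14,602.99
3 | $14,602.99 | $81.07 | $2,936.81 | $11,747.25
4 | $11,747.25 | $81.07 | $2,957.08 | $8,871.24
5 | $8,871.24 | $81.07 | $2,984.10 | $5,968.21
6 | $5,968.21 | $81.07 | $3,024.64 | $3,024.64
7 | $3,024.64 | $81.07 | $3,105.71 | $0.00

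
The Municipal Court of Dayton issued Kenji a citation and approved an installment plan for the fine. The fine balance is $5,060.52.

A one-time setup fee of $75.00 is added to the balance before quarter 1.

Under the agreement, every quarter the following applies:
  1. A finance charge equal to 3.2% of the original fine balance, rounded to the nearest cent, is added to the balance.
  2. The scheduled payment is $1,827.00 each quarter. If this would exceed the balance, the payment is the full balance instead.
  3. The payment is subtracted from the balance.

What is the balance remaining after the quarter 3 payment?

$140.34

Quarter 1: opening $5,135.52; interest $161.94 → $5,297.46; payment $1,827.00; balance $3,470.46
Quarter 2: opening $3,470.46; interest $161.94 → $3,632.40; payment $1,827.00; balance $1,805.40
Quarter 3: opening $1,805.40; interest $161.94 → $1,967.34; payment $1,827.00; balance $140.34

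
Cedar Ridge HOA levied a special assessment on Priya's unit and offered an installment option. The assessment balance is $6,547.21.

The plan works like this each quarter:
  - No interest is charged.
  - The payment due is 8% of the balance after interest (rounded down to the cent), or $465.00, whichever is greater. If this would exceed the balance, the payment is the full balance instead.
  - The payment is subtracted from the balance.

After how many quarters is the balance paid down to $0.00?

# | Opening | Payment | End bal
1 | $6,547.21 | $523.77 | $6,023.44
2 | $6,023.44 | $481.87 | $5,541.57
3 | $5,541.57 | $465.00 | $5,076.57
4 | $5,076.57 | $465.00 | $4,611.57
5 | $4,611.57 | $465.00 | $4,146.57
6 | $4,146.57 | $465.00 | $3,681.57
7 | $3,681.57 | $465.00 | $3,216.57
8 | $3,216.57 | $465.00 | $2,751.57
9 | $2,751.57 | $465.00 | $2,286.57
10 | $2,286.57 | $465.00 | $1,821.57
11 | $1,821.57 | $465.00 | $1,356.57
12 | $1,356.57 | $465.00 | $891.57
13 | $891.57 | $465.00 | $426.57
14 | $426.57 | $426.57 | $0.00
Balance reaches $0.00 in quarter 14.

14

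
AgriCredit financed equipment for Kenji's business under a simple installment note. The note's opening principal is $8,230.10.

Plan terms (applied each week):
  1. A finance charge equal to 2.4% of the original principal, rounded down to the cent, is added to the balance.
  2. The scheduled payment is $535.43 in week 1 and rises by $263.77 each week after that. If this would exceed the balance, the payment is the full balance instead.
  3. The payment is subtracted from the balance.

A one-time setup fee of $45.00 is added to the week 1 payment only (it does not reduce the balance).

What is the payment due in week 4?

Week 1: opening $8,230.10; interest $197.52 → $8,427.62; payment $535.43 (+ $45.00 fee); balance $7,892.19
Week 2: opening $7,892.19; interest $197.52 → $8,089.71; payment $799.20; balance $7,290.51
Week 3: opening $7,290.51; interest $197.52 → $7,488.03; payment $1,062.97; balance $6,425.06
Week 4: opening $6,425.06; interest $197.52 → $6,622.58; payment $1,326.74; balance $5,295.84

$1,326.74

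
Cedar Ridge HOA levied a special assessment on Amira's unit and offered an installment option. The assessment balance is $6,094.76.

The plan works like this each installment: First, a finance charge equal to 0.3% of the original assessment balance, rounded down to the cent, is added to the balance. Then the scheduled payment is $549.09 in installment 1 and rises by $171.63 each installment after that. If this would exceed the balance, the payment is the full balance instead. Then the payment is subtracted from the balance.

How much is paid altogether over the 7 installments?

# | Opening | Interest | Payment | End bal
1 | $6,094.76 | $18.28 | $549.09 | $5,563.95
2 | $5,563.95 | $18.28 | $720.72 | $4,861.51
3 | $4,861.51 | $18.28 | $892.35 | $3,987.44
4 | $3,987.44 | $18.28 | $1,063.98 | $2,941.74
5 | $2,941.74 | $18.28 | $1,235.61 | $1,724.41
6 | $1,724.41 | $18.28 | $1,407.24 | $335.45
7 | $335.45 | $18.28 | $353.73 | $0.00
Total paid: $6,222.72

$6,222.72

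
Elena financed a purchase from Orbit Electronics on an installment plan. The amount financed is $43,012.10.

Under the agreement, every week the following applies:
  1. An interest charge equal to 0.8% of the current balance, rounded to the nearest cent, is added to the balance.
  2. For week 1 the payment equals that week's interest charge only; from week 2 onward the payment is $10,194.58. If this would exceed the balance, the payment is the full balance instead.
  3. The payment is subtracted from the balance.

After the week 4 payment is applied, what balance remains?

# | Opening | Interest | Payment | End bal
1 | $43,012.10 | $344.10 | $344.10 | $43,012.10
2 | $43,012.10 | $344.10 | $10,194.58 | $33,161.62
3 | $33,161.62 | $265.29 | $10,194.58 | $23,232.33
4 | $23,232.33 | $185.86 | $10,194.58 | $13,223.61

$13,223.61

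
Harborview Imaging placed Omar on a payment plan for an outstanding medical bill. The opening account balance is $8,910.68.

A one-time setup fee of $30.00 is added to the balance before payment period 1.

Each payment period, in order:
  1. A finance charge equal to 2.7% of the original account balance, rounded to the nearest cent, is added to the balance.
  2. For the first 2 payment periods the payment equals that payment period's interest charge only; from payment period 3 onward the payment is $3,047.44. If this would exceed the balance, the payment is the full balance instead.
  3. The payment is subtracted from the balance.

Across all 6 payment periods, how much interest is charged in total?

Payment period 1: opening $8,940.68; interest $240.59 → $9,181.27; payment $240.59; balance $8,940.68
Payment period 2: opening $8,940.68; interest $240.59 → $9,181.27; payment $240.59; balance $8,940.68
Payment period 3: opening $8,940.68; interest $240.59 → $9,181.27; payment $3,047.44; balance $6,133.83
Payment period 4: opening $6,133.83; interest $240.59 → $6,374.42; payment $3,047.44; balance $3,326.98
Payment period 5: opening $3,326.98; interest $240.59 → $3,567.57; payment $3,047.44; balance $520.13
Payment period 6: opening $520.13; interest $240.59 → $760.72; payment $760.72; balance $0.00
Total interest: $240.59 + $240.59 + $240.59 + $240.59 + $240.59 + $240.59 = $1,443.54

$1,443.54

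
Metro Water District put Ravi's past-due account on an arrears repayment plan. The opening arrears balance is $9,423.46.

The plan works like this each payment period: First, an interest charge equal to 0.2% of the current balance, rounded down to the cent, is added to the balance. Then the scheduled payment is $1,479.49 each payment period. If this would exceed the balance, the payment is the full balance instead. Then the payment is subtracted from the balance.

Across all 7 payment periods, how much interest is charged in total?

$70.34

# | Opening | Interest | Payment | End bal
1 | $9,423.46 | $18.84 | $1,479.49 | $7,962.81
2 | $7,962.81 | $15.92 | $1,479.49 | $6,499.24
3 | $6,499.24 | $12.99 | $1,479.49 | $5,032.74
4 | $5,032.74 | $10.06 | $1,479.49 | $3,563.31
5 | $3,563.31 | $7.12 | $1,479.49 | $2,090.94
6 | $2,090.94 | $4.18 | $1,479.49 | $615.63
7 | $615.63 | $1.23 | $616.86 | $0.00
Total interest: $18.84 + $15.92 + $12.99 + $10.06 + $7.12 + $4.18 + $1.23 = $70.34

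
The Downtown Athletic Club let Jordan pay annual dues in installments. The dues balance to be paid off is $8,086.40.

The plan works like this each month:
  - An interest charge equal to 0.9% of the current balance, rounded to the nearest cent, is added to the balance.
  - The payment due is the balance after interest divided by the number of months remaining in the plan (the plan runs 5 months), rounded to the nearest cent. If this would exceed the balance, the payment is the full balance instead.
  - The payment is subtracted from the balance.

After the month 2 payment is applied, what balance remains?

Month 1: $8,086.40 +$72.78 interest = $8,159.18; pay $1,631.84 → $6,527.34
Month 2: $6,527.34 +$58.75 interest = $6,586.09; pay $1,646.52 → $4,939.57

$4,939.57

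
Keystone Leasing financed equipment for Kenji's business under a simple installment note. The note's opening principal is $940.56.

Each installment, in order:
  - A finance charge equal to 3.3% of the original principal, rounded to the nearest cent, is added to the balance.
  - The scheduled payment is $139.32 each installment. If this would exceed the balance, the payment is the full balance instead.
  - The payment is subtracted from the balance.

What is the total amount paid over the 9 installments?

Installment 1: opening $940.56; interest $31.04 → $971.60; payment $139.32; balance $832.28
Installment 2: opening $832.28; interest $31.04 → $863.32; payment $139.32; balance $724.00
Installment 3: opening $724.00; interest $31.04 → $755.04; payment $139.32; balance $615.72
Installment 4: opening $615.72; interest $31.04 → $646.76; payment $139.32; balance $507.44
Installment 5: opening $507.44; interest $31.04 → $538.48; payment $139.32; balance $399.16
Installment 6: opening $399.16; interest $31.04 → $430.20; payment $139.32; balance $290.88
Installment 7: opening $290.88; interest $31.04 → $321.92; payment $139.32; balance $182.60
Installment 8: opening $182.60; interest $31.04 → $213.64; payment $139.32; balance $74.32
Installment 9: opening $74.32; interest $31.04 → $105.36; payment $105.36; balance $0.00
Total paid: $1,219.92

$1,219.92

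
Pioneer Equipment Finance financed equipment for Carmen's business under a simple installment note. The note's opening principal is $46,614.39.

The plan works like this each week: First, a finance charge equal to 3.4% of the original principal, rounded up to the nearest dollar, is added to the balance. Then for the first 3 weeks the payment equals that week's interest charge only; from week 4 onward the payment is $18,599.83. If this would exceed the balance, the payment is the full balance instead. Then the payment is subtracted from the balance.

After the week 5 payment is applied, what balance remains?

$12,584.73

Week 1: opening $46,614.39; interest $1,585.00 → $48,199.39; payment $1,585.00; balance $46,614.39
Week 2: opening $46,614.39; interest $1,585.00 → $48,199.39; payment $1,585.00; balance $46,614.39
Week 3: opening $46,614.39; interest $1,585.00 → $48,199.39; payment $1,585.00; balance $46,614.39
Week 4: opening $46,614.39; interest $1,585.00 → $48,199.39; payment $18,599.83; balance $29,599.56
Week 5: opening $29,599.56; interest $1,585.00 → $31,184.56; payment $18,599.83; balance $12,584.73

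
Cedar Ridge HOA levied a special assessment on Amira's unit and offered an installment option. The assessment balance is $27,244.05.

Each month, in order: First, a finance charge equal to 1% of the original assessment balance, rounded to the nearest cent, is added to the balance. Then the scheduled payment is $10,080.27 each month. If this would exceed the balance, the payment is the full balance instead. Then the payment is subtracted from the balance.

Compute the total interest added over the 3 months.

$817.32

# | Opening | Interest | Payment | End bal
1 | $27,244.05 | $272.44 | $10,080.27 | $17,436.22
2 | $17,436.22 | $272.44 | $10,080.27 | $7,628.39
3 | $7,628.39 | $272.44 | $7,900.83 | $0.00
Total interest: $272.44 + $272.44 + $272.44 = $817.32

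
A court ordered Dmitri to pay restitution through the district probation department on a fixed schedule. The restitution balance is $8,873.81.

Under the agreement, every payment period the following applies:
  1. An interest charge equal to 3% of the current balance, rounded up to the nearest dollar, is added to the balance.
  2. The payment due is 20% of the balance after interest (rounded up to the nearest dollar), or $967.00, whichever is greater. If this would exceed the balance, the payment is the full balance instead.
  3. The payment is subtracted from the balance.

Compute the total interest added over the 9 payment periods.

Payment period 1: $8,873.81 +$267.00 interest = $9,140.81; pay $1,829.00 → $7,311.81
Payment period 2: $7,311.81 +$220.00 interest = $7,531.81; pay $1,507.00 → $6,024.81
Payment period 3: $6,024.81 +$181.00 interest = $6,205.81; pay $1,242.00 → $4,963.81
Payment period 4: $4,963.81 +$149.00 interest = $5,112.81; pay $1,023.00 → $4,089.81
Payment period 5: $4,089.81 +$123.00 interest = $4,212.81; pay $967.00 → $3,245.81
Payment period 6: $3,245.81 +$98.00 interest = $3,343.81; pay $967.00 → $2,376.81
Payment period 7: $2,376.81 +$72.00 interest = $2,448.81; pay $967.00 → $1,481.81
Payment period 8: $1,481.81 +$45.00 interest = $1,526.81; pay $967.00 → $559.81
Payment period 9: $559.81 +$17.00 interest = $576.81; pay $576.81 → $0.00
Total interest: $267.00 + $220.00 + $181.00 + $149.00 + $123.00 + $98.00 + $72.00 + $45.00 + $17.00 = $1,172.00

$1,172.00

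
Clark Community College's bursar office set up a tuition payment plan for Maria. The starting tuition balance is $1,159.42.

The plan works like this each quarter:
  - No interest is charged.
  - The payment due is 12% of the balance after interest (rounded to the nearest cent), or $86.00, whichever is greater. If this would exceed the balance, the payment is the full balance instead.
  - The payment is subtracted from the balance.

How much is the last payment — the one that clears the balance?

$7.31

Quarter 1: opening $1,159.42; payment $139.13; balance $1,020.29
Quarter 2: opening $1,020.29; payment $122.43; balance $897.86
Quarter 3: opening $897.86; payment $107.74; balance $790.12
Quarter 4: opening $790.12; payment $94.81; balance $695.31
Quarter 5: opening $695.31; payment $86.00; balance $609.31
Quarter 6: opening $609.31; payment $86.00; balance $523.31
Quarter 7: opening $523.31; payment $86.00; balance $437.31
Quarter 8: opening $437.31; payment $86.00; balance $351.31
Quarter 9: opening $351.31; payment $86.00; balance $265.31
Quarter 10: opening $265.31; payment $86.00; balance $179.31
Quarter 11: opening $179.31; payment $86.00; balance $93.31
Quarter 12: opening $93.31; payment $86.00; balance $7.31
Quarter 13: opening $7.31; payment $7.31; balance $0.00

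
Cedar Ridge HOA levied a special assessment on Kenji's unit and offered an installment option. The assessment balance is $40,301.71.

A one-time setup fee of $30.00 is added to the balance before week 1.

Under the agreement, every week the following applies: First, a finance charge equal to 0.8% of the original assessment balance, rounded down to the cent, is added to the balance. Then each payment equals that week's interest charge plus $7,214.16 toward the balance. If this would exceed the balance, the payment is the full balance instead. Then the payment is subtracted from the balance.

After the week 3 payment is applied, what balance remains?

# | Opening | Interest | Payment | End bal
1 | $40,331.71 | $322.41 | $7,536.57 | $33,117.55
2 | $33,117.55 | $322.41 | $7,536.57 | $25,903.39
3 | $25,903.39 | $322.41 | $7,536.57 | $18,689.23

$18,689.23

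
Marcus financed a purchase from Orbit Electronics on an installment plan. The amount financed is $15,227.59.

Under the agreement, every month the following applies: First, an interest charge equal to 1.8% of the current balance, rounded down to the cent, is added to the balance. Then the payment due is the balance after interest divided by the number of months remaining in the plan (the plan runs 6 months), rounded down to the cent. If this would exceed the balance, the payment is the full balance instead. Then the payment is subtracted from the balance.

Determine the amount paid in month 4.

Month 1: $15,227.59 +$274.09 interest = $15,501.68; pay $2,583.61 → $12,918.07
Month 2: $12,918.07 +$232.52 interest = $13,150.59; pay $2,630.11 → $10,520.48
Month 3: $10,520.48 +$189.36 interest = $10,709.84; pay $2,677.46 → $8,032.38
Month 4: $8,032.38 +$144.58 interest = $8,176.96; pay $2,725.65 → $5,451.31

$2,725.65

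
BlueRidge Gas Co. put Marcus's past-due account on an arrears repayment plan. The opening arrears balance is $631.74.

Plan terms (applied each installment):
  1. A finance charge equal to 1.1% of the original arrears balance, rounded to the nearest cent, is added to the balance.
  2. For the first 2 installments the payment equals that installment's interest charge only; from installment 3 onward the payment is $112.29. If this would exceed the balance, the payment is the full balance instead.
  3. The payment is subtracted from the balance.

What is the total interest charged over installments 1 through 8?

# | Opening | Interest | Payment | End bal
1 | $631.74 | $6.95 | $6.95 | $631.74
2 | $631.74 | $6.95 | $6.95 | $631.74
3 | $631.74 | $6.95 | $112.29 | $526.40
4 | $526.40 | $6.95 | $112.29 | $421.06
5 | $421.06 | $6.95 | $112.29 | $315.72
6 | $315.72 | $6.95 | $112.29 | $210.38
7 | $210.38 | $6.95 | $112.29 | $105.04
8 | $105.04 | $6.95 | $111.99 | $0.00
Total interest: $6.95 + $6.95 + $6.95 + $6.95 + $6.95 + $6.95 + $6.95 + $6.95 = $55.60

$55.60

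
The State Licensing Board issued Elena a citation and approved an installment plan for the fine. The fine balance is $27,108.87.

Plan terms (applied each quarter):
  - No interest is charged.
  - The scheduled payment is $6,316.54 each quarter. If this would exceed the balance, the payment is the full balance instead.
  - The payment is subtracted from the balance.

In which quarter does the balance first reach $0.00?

5

# | Opening | Payment | End bal
1 | $27,108.87 | $6,316.54 | $20,792.33
2 | $20,792.33 | $6,316.54 | $14,475.79
3 | $14,475.79 | $6,316.54 | $8,159.25
4 | $8,159.25 | $6,316.54 | $1,842.71
5 | $1,842.71 | $1,842.71 | $0.00
Balance reaches $0.00 in quarter 5.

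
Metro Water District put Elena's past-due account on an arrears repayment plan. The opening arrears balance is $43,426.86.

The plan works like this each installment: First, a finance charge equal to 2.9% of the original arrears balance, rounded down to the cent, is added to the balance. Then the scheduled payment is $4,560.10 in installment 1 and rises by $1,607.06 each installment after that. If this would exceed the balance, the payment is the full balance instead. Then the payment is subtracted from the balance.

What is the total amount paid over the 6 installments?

# | Opening | Interest | Payment | End bal
1 | $43,426.86 | $1,259.37 | $4,560.10 | $40,126.13
2 | $40,126.13 | $1,259.37 | $6,167.16 | $35,218.34
3 | $35,218.34 | $1,259.37 | $7,774.22 | $28,703.49
4 | $28,703.49 | $1,259.37 | $9,381.28 | $20,581.58
5 | $20,581.58 | $1,259.37 | $10,988.34 | $10,852.61
6 | $10,852.61 | $1,259.37 | $12,111.98 | $0.00
Total paid: $50,983.08

$50,983.08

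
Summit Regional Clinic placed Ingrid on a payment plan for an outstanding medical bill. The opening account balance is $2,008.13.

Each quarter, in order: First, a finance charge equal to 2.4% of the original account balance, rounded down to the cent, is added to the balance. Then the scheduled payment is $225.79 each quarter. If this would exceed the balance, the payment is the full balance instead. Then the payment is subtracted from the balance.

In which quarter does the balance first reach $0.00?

12

Quarter 1: opening $2,008.13; interest $48.19 → $2,056.32; payment $225.79; balance $1,830.53
Quarter 2: opening $1,830.53; interest $48.19 → $1,878.72; payment $225.79; balance $1,652.93
Quarter 3: opening $1,652.93; interest $48.19 → $1,701.12; payment $225.79; balance $1,475.33
Quarter 4: opening $1,475.33; interest $48.19 → $1,523.52; payment $225.79; balance $1,297.73
Quarter 5: opening $1,297.73; interest $48.19 → $1,345.92; payment $225.79; balance $1,120.13
Quarter 6: opening $1,120.13; interest $48.19 → $1,168.32; payment $225.79; balance $942.53
Quarter 7: opening $942.53; interest $48.19 → $990.72; payment $225.79; balance $764.93
Quarter 8: opening $764.93; interest $48.19 → $813.12; payment $225.79; balance $587.33
Quarter 9: opening $587.33; interest $48.19 → $635.52; payment $225.79; balance $409.73
Quarter 10: opening $409.73; interest $48.19 → $457.92; payment $225.79; balance $232.13
Quarter 11: opening $232.13; interest $48.19 → $280.32; payment $225.79; balance $54.53
Quarter 12: opening $54.53; interest $48.19 → $102.72; payment $102.72; balance $0.00
Balance reaches $0.00 in quarter 12.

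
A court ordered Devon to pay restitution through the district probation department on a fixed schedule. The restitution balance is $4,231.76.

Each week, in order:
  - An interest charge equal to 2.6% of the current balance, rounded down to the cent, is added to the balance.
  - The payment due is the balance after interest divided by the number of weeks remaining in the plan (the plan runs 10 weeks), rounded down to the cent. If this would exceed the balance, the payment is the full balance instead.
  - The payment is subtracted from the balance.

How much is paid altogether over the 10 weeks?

Week 1: opening $4,231.76; interest $110.02 → $4,341.78; payment $434.17; balance $3,907.61
Week 2: opening $3,907.61; interest $101.59 → $4,009.20; payment $445.46; balance $3,563.74
Week 3: opening $3,563.74; interest $92.65 → $3,656.39; payment $457.04; balance $3,199.35
Week 4: opening $3,199.35; interest $83.18 → $3,282.53; payment $468.93; balance $2,813.60
Week 5: opening $2,813.60; interest $73.15 → $2,886.75; payment $481.12; balance $2,405.63
Week 6: opening $2,405.63; interest $62.54 → $2,468.17; payment $493.63; balance $1,974.54
Week 7: opening $1,974.54; interest $51.33 → $2,025.87; payment $506.46; balance $1,519.41
Week 8: opening $1,519.41; interest $39.50 → $1,558.91; payment $519.63; balance $1,039.28
Week 9: opening $1,039.28; interest $27.02 → $1,066.30; payment $533.15; balance $533.15
Week 10: opening $533.15; interest $13.86 → $547.01; payment $547.01; balance $0.00
Total paid: $4,886.60

$4,886.60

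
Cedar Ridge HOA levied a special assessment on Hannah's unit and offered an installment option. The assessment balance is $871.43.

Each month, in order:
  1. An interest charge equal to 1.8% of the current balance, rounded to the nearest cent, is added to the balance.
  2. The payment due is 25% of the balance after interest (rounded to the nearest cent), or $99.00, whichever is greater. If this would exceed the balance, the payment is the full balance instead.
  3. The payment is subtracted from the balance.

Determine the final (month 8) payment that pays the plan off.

$9.88

# | Opening | Interest | Payment | End bal
1 | $871.43 | $15.69 | $221.78 | $665.34
2 | $665.34 | $11.98 | $169.33 | $507.99
3 | $507.99 | $9.14 | $129.28 | $387.85
4 | $387.85 | $6.98 | $99.00 | $295.83
5 | $295.83 | $5.32 | $99.00 | $202.15
6 | $202.15 | $3.64 | $99.00 | $106.79
7 | $106.79 | $1.92 | $99.00 | $9.71
8 | $9.71 | $0.17 | $9.88 | $0.00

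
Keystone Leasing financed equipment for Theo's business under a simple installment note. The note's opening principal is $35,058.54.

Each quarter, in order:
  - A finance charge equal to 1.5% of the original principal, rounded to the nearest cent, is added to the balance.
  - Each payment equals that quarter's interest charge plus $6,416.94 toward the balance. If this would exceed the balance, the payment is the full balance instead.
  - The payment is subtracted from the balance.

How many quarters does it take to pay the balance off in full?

6

Quarter 1: opening $35,058.54; interest $525.88 → $35,584.42; payment $6,942.82; balance $28,641.60
Quarter 2: opening $28,641.60; interest $525.88 → $29,167.48; payment $6,942.82; balance $22,224.66
Quarter 3: opening $22,224.66; interest $525.88 → $22,750.54; payment $6,942.82; balance $15,807.72
Quarter 4: opening $15,807.72; interest $525.88 → $16,333.60; payment $6,942.82; balance $9,390.78
Quarter 5: opening $9,390.78; interest $525.88 → $9,916.66; payment $6,942.82; balance $2,973.84
Quarter 6: opening $2,973.84; interest $525.88 → $3,499.72; payment $3,499.72; balance $0.00
Balance reaches $0.00 in quarter 6.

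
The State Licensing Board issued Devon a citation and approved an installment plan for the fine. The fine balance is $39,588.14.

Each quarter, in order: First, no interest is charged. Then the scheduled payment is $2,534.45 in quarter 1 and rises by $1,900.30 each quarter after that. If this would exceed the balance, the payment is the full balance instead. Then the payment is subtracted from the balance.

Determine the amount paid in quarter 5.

$10,135.65

Quarter 1: opening $39,588.14; payment $2,534.45; balance $37,053.69
Quarter 2: opening $37,053.69; payment $4,434.75; balance $32,618.94
Quarter 3: opening $32,618.94; payment $6,335.05; balance $26,283.89
Quarter 4: opening $26,283.89; payment $8,235.35; balance $18,048.54
Quarter 5: opening $18,048.54; payment $10,135.65; balance $7,912.89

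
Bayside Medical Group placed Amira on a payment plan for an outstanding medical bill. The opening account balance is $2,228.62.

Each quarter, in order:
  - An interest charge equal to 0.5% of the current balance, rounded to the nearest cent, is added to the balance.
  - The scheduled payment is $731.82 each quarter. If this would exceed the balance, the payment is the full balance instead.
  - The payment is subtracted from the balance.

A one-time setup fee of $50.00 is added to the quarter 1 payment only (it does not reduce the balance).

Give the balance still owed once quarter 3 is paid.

$55.76

# | Opening | Interest | Payment | Fee | End bal
1 | $2,228.62 | $11.14 | $731.82 | $50.00 | $1,507.94
2 | $1,507.94 | $7.54 | $731.82 | — | $783.66
3 | $783.66 | $3.92 | $731.82 | — | $55.76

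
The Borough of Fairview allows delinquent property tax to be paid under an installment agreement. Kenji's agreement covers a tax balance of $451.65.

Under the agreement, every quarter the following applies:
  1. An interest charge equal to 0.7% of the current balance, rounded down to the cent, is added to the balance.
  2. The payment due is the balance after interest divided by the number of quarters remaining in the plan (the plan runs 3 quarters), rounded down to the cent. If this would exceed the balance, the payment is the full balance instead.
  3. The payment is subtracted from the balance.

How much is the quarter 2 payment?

$152.66

# | Opening | Interest | Payment | End bal
1 | $451.65 | $3.16 | $151.60 | $303.21
2 | $303.21 | $2.12 | $152.66 | $152.67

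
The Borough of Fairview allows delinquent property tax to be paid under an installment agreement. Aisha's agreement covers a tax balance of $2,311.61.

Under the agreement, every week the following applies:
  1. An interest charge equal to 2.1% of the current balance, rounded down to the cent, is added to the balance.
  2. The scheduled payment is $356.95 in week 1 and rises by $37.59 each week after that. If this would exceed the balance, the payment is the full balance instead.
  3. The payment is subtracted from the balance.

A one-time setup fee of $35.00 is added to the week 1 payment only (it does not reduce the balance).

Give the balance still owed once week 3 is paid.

Week 1: opening $2,311.61; interest $48.54 → $2,360.15; payment $356.95 (+ $35.00 fee); balance $2,003.20
Week 2: opening $2,003.20; interest $42.06 → $2,045.26; payment $394.54; balance $1,650.72
Week 3: opening $1,650.72; interest $34.66 → $1,685.38; payment $432.13; balance $1,253.25

$1,253.25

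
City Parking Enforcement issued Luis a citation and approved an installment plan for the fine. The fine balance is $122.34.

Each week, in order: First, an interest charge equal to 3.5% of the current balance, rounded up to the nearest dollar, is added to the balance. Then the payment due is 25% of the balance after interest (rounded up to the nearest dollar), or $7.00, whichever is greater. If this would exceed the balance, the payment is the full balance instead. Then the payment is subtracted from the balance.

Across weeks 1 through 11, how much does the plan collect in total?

$146.34

# | Opening | Interest | Payment | End bal
1 | $122.34 | $5.00 | $32.00 | $95.34
2 | $95.34 | $4.00 | $25.00 | $74.34
3 | $74.34 | $3.00 | $20.00 | $57.34
4 | $57.34 | $3.00 | $16.00 | $44.34
5 | $44.34 | $2.00 | $12.00 | $34.34
6 | $34.34 | $2.00 | $10.00 | $26.34
7 | $26.34 | $1.00 | $7.00 | $20.34
8 | $20.34 | $1.00 | $7.00 | $14.34
9 | $14.34 | $1.00 | $7.00 | $8.34
10 | $8.34 | $1.00 | $7.00 | $2.34
11 | $2.34 | $1.00 | $3.34 | $0.00
Total paid: $146.34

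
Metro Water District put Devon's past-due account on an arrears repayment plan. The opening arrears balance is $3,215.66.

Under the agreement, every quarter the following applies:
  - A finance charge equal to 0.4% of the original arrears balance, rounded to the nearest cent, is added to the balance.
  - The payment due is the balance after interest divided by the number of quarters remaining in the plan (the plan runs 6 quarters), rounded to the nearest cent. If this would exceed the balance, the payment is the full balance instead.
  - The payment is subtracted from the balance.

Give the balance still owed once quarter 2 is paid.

Quarter 1: opening $3,215.66; interest $12.86 → $3,228.52; payment $538.09; balance $2,690.43
Quarter 2: opening $2,690.43; interest $12.86 → $2,703.29; payment $540.66; balance $2,162.63

$2,162.63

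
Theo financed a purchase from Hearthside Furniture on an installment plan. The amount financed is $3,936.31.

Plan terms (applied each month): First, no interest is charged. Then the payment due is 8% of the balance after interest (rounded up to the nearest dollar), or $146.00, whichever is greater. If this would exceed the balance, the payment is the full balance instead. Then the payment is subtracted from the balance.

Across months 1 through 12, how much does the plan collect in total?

Month 1: opening $3,936.31; payment $315.00; balance $3,621.31
Month 2: opening $3,621.31; payment $290.00; balance $3,331.31
Month 3: opening $3,331.31; payment $267.00; balance $3,064.31
Month 4: opening $3,064.31; payment $246.00; balance $2,818.31
Month 5: opening $2,818.31; payment $226.00; balance $2,592.31
Month 6: opening $2,592.31; payment $208.00; balance $2,384.31
Month 7: opening $2,384.31; payment $191.00; balance $2,193.31
Month 8: opening $2,193.31; payment $176.00; balance $2,017.31
Month 9: opening $2,017.31; payment $162.00; balance $1,855.31
Month 10: opening $1,855.31; payment $149.00; balance $1,706.31
Month 11: opening $1,706.31; payment $146.00; balance $1,560.31
Month 12: opening $1,560.31; payment $146.00; balance $1,414.31
Total paid: $2,522.00

$2,522.00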